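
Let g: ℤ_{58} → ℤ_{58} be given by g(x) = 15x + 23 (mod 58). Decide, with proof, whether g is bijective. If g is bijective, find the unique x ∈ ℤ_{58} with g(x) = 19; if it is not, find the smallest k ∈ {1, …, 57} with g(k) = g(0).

50

Suppose g(s) = g(t) in ℤ_{58}. Then 15s + 23 ≡ 15t + 23 (mod 58), so 15(s − t) ≡ 0 (mod 58).
Since gcd(15, 58) = 1, 15 is invertible modulo 58, hence s − t ≡ 0 (mod 58), i.e. s = t.
We now compute 15⁻¹ mod 58 explicitly. Euclid's algorithm: 58 = 3·15 + 13, 15 = 1·13 + 2, 13 = 6·2 + 1; back-substituting gives 1 = 31·15 − 8·58, so 15⁻¹ ≡ 31 (mod 58).
Then y ↦ 31(y − 23) is a two-sided inverse to g, so every y ∈ ℤ_{58} has a preimage.
Therefore g is bijective.
Since g is bijective, we compute g⁻¹(19): solve 15x + 23 ≡ 19 (mod 58), i.e. 15x ≡ 54 (mod 58).
Multiplying by 15⁻¹ = 31 gives x ≡ 31·54 = 1674 = 28·58 + 50 ≡ 50 (mod 58).
Check: g(50) = 15·50 + 23 = 773 = 13·58 + 19 ≡ 19 (mod 58).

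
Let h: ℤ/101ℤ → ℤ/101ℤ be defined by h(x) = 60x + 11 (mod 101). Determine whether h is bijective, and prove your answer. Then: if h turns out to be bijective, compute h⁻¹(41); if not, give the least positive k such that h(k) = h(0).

51

By definition, injectivity means: for all u, v in the domain, h(u) = h(v) implies u = v.
If h(u) = h(v), then 60u ≡ 60v (mod 101). Because gcd(60, 101) = 1, we may cancel 60 to get u ≡ v (mod 101).
We now compute 60⁻¹ mod 101 explicitly. Euclid's algorithm: 101 = 1·60 + 41, 60 = 1·41 + 19, 41 = 2·19 + 3, 19 = 6·3 + 1; back-substituting gives 1 = 32·60 − 19·101, so 60⁻¹ ≡ 32 (mod 101).
For any y ∈ ℤ/101ℤ, x = 32(y − 11) mod 101 satisfies h(x) = 60·32(y − 11) + 11 ≡ y (since 60·32 ≡ 1 mod 101). So every y has a preimage.
Therefore h is bijective.
Since h is bijective, we compute h⁻¹(41): solve 60x + 11 ≡ 41 (mod 101), i.e. 60x ≡ 30 (mod 101).
Multiplying by 60⁻¹ = 32 gives x ≡ 32·30 = 960 = 9·101 + 51 ≡ 51 (mod 101).
Check: h(51) = 60·51 + 11 = 3071 = 30·101 + 41 ≡ 41 (mod 101).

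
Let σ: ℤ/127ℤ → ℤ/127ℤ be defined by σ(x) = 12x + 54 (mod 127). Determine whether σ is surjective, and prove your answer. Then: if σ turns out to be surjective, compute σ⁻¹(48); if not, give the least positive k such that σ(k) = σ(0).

Since gcd(12, 127) = 1, 12 is invertible modulo 127. Euclid's algorithm: 127 = 10·12 + 7, 12 = 1·7 + 5, 7 = 1·5 + 2, 5 = 2·2 + 1; back-substituting gives 1 = 53·12 − 5·127, so 12⁻¹ ≡ 53 (mod 127).
Then y ↦ 53(y − 54) is a two-sided inverse to σ, so every y ∈ ℤ/127ℤ has a preimage.
Thus σ is surjective.
Since σ is surjective, we compute σ⁻¹(48): solve 12x + 54 ≡ 48 (mod 127), i.e. 12x ≡ 121 (mod 127).
Multiplying by 12⁻¹ = 53 gives x ≡ 53·121 = 6413 = 50·127 + 63 ≡ 63 (mod 127).
Check: σ(63) = 12·63 + 54 = 810 = 6·127 + 48 ≡ 48 (mod 127).

63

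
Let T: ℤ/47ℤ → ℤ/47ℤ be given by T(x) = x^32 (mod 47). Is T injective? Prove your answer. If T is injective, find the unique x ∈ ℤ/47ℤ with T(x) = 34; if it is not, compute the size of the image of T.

24

T(23): Repeated squaring mod 47: 23^1 ≡ 23, 23^2 ≡ 23² = 529 ≡ 12, 23^4 ≡ 12² = 144 ≡ 3, 23^8 ≡ 3² = 9, 23^16 ≡ 9² = 81 ≡ 34, 23^32 ≡ 34² = 1156 ≡ 28. So 23^32 ≡ 28 (mod 47).
T(24): Repeated squaring mod 47: 24^1 ≡ 24, 24^2 ≡ 24² = 576 ≡ 12, 24^4 ≡ 12² = 144 ≡ 3, 24^8 ≡ 3² = 9, 24^16 ≡ 9² = 81 ≡ 34, 24^32 ≡ 34² = 1156 ≡ 28. So 24^32 ≡ 28 (mod 47).
So T(23) = T(24) = 28 while 23 ≠ 24, hence T is not injective.
Since T is not injective, we determine |image(T)|. Computing x^32 mod 47 for each x (by repeated squaring, reducing mod 47 at every step), the values T(0), T(1), …, T(46) are: 0, 1, 42, 37, 25, 7, 3, 18, 16, 6, 12, 9, 32, 36, 4, 24, 14, 21, 17, 27, 34, 8, 2, 28, 28, 2, 8, 34, 27, 17, 21, 14, 24, 4, 36, 32, 9, 12, 6, 16, 18, 3, 7, 25, 37, 42, 1.
The distinct values are {0, 1, 2, 3, 4, 6, 7, 8, 9, 12, 14, 16, 17, 18, 21, 24, 25, 27, 28, 32, 34, 36, 37, 42}; there are 24 of them.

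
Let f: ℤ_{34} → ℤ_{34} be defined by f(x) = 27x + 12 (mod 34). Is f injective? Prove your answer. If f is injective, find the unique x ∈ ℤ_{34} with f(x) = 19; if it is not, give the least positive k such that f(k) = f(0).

33

Suppose f(x_1) = f(x_2) in ℤ_{34}. Then 27x_1 + 12 ≡ 27x_2 + 12 (mod 34), therefore 27(x_1 − x_2) ≡ 0 (mod 34).
Since gcd(27, 34) = 1, 27 is invertible modulo 34, so x_1 − x_2 ≡ 0 (mod 34), i.e. x_1 = x_2.
So f is injective.
We now compute 27⁻¹ mod 34 explicitly. Euclid's algorithm: 34 = 1·27 + 7, 27 = 3·7 + 6, 7 = 1·6 + 1; back-substituting gives 1 = 29·27 − 23·34, so 27⁻¹ ≡ 29 (mod 34).
Since f is injective, we find f⁻¹(19): we need 27x ≡ 19 − 12 ≡ 7 (mod 34). Using 27⁻¹ = 29: x ≡ 29·7 = 203 = 5·34 + 33, so x = 33.
Check: f(33) = 27·33 + 12 = 903 = 26·34 + 19 ≡ 19 (mod 34).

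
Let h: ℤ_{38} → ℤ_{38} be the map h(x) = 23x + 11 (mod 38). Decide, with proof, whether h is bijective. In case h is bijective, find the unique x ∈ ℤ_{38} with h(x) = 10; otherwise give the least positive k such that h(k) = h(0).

Recall: h is injective if h(a) = h(b) implies a = b.
If h(a) = h(b), then 23a ≡ 23b (mod 38). Because gcd(23, 38) = 1, we may cancel 23 to get a ≡ b (mod 38).
We now compute 23⁻¹ mod 38 explicitly. Euclid's algorithm: 38 = 1·23 + 15, 23 = 1·15 + 8, 15 = 1·8 + 7, 8 = 1·7 + 1; back-substituting gives 1 = 5·23 − 3·38, so 23⁻¹ ≡ 5 (mod 38).
For any y ∈ ℤ_{38}, x = 5(y − 11) mod 38 satisfies h(x) = 23·5(y − 11) + 11 ≡ y (since 23·5 ≡ 1 mod 38). So every y has a preimage.
So h is bijective.
Since h is bijective, we compute h⁻¹(10): solve 23x + 11 ≡ 10 (mod 38), i.e. 23x ≡ 37 (mod 38).
Multiplying by 23⁻¹ = 5 gives x ≡ 5·37 = 185 = 4·38 + 33 ≡ 33 (mod 38).
Check: h(33) = 23·33 + 11 = 770 = 20·38 + 10 ≡ 10 (mod 38).

33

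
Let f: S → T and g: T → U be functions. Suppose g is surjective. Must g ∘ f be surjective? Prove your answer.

No. Take S = {1}, T = U = {1, 2, 3, 4, 5}, f(1) = 1, and g = identity (surjective).
Then (g ∘ f)(1) = 1, and 5 ∈ U has no preimage under g ∘ f, so g ∘ f is not surjective.

not surjective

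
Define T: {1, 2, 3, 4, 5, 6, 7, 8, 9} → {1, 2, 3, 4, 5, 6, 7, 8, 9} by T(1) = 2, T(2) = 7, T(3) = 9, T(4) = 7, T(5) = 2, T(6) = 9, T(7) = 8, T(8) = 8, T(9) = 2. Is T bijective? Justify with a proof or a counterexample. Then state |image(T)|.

4

T(2) = 7 = T(4) with 2 ≠ 4, so T is not injective, hence not bijective.
The image of T is {2, 7, 8, 9}, which has 4 elements.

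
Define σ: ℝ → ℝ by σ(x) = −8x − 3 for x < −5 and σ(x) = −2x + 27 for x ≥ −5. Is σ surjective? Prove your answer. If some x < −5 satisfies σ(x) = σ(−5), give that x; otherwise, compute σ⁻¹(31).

Both pieces are strictly decreasing (slopes −8 and −2), so each is injective on its own interval.
The left piece maps (−∞, −5) onto (37, ∞); the right piece maps [−5, ∞) onto (−∞, 37].
These images together cover ℝ, so σ is surjective.
Because the two images are disjoint, no x < −5 has σ(x) = σ(−5), so we compute σ⁻¹(31): 31 lies in (−∞, 37], so solve −2x + 27 = 31: x = (31 − 27)/(−2) = −2.

-2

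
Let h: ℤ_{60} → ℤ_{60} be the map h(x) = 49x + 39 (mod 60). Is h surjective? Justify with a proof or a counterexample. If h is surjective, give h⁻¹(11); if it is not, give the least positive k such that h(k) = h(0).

8

Since gcd(49, 60) = 1, 49 is invertible modulo 60. Euclid's algorithm: 60 = 1·49 + 11, 49 = 4·11 + 5, 11 = 2·5 + 1; back-substituting gives 1 = 49·49 − 40·60, so 49⁻¹ ≡ 49 (mod 60).
Then y ↦ 49(y − 39) is a two-sided inverse to h, so every y ∈ ℤ_{60} has a preimage.
So h is surjective.
Since h is surjective, we find h⁻¹(11): we need 49x ≡ 11 − 39 ≡ 32 (mod 60). Using 49⁻¹ = 49: x ≡ 49·32 = 1568 = 26·60 + 8, so x = 8.
Check: h(8) = 49·8 + 39 = 431 = 7·60 + 11 ≡ 11 (mod 60).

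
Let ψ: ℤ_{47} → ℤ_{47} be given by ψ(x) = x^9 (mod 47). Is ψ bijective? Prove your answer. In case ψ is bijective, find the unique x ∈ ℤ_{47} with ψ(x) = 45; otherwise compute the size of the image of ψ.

Since 47 is prime, the nonzero elements of ℤ_{47} form a cyclic group of order 46.
As gcd(9, 46) = 1, raising to the 9th power is a bijection on this group: if u^9 ≡ v^9 then (uv^{−1})^9 = 1, and the only element of order dividing gcd(9, 46) = 1 is 1, so u = v.
With ψ(0) = 0 this makes ψ injective on all of ℤ_{47}, hence bijective (finite equal-size domain and codomain). In particular ψ is bijective.
Since ψ is bijective, we find the preimage of 45. The inverse of x ↦ x^9 on (ℤ_{47})^× is x ↦ x^41, because 9·41 = 369 = 8·46 + 1 ≡ 1 (mod 46) and x^{46} = 1 for x ≠ 0 (Fermat). So ψ⁻¹(45) = 45^41 mod 47.
Repeated squaring mod 47: 45^1 ≡ 45, 45^2 ≡ 45² = 2025 ≡ 4, 45^4 ≡ 4² = 16, 45^8 ≡ 16² = 256 ≡ 21, 45^16 ≡ 21² = 441 ≡ 18, 45^32 ≡ 18² = 324 ≡ 42. Since 41 = 32 + 8 + 1, 45^41 ≡ 42·21·45: 42·21 = 882 ≡ 36, then 36·45 = 1620 ≡ 22. So 45^41 ≡ 22 (mod 47).
Hence ψ⁻¹(45) = 22.

22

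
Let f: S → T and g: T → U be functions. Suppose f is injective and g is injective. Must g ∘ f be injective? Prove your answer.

injective

Suppose (g ∘ f)(s) = (g ∘ f)(t), i.e. g(f(s)) = g(f(t)).
Since g is injective, f(s) = f(t). Since f is injective, s = t. Therefore g ∘ f is injective.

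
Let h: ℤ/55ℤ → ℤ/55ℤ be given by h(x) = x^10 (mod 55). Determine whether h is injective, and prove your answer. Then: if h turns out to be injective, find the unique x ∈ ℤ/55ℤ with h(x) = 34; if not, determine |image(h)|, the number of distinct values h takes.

6

h(2): Repeated squaring mod 55: 2^1 ≡ 2, 2^2 ≡ 2² = 4, 2^4 ≡ 4² = 16, 2^8 ≡ 16² = 256 ≡ 36. Since 10 = 8 + 2, 2^10 ≡ 36·4: 36·4 = 144 ≡ 34. So 2^10 ≡ 34 (mod 55).
h(3): Repeated squaring mod 55: 3^1 ≡ 3, 3^2 ≡ 3² = 9, 3^4 ≡ 9² = 81 ≡ 26, 3^8 ≡ 26² = 676 ≡ 16. Since 10 = 8 + 2, 3^10 ≡ 16·9: 16·9 = 144 ≡ 34. So 3^10 ≡ 34 (mod 55).
So h(2) = h(3) = 34 while 2 ≠ 3, hence h is not injective.
Since h is not injective, we determine |image(h)|. Computing x^10 mod 55 for each x (by repeated squaring, reducing mod 55 at every step), the values h(0), h(1), …, h(54) are: 0, 1, 34, 34, 1, 45, 1, 34, 34, 1, 45, 11, 34, 34, 1, 45, 1, 34, 34, 1, 45, 1, 44, 34, 1, 45, 1, 34, 34, 1, 45, 1, 34, 44, 1, 45, 1, 34, 34, 1, 45, 1, 34, 34, 11, 45, 1, 34, 34, 1, 45, 1, 34, 34, 1.
The distinct values are {0, 1, 11, 34, 44, 45}; there are 6 of them.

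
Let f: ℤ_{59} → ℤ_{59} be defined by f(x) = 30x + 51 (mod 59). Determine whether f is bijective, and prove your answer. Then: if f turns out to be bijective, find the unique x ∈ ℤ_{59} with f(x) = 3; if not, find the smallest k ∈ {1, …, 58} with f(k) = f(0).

If f(s) = f(t), then 30s ≡ 30t (mod 59). Because gcd(30, 59) = 1, we may cancel 30 to get s ≡ t (mod 59).
We now compute 30⁻¹ mod 59 explicitly. Euclid's algorithm: 59 = 1·30 + 29, 30 = 1·29 + 1; back-substituting gives 1 = 2·30 − 1·59, so 30⁻¹ ≡ 2 (mod 59).
Then y ↦ 2(y − 51) is a two-sided inverse to f, so every y ∈ ℤ_{59} has a preimage.
Hence f is bijective.
Since f is bijective, we find f⁻¹(3): we need 30x ≡ 3 − 51 ≡ 11 (mod 59). Using 30⁻¹ = 2: x ≡ 2·11 = 22, so x = 22.
Check: f(22) = 30·22 + 51 = 711 = 12·59 + 3 ≡ 3 (mod 59).

22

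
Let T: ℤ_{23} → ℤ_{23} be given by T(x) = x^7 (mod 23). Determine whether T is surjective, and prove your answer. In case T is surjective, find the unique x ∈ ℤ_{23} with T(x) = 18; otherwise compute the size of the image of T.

Since 23 is prime, the nonzero elements of ℤ_{23} form a cyclic group of order 22.
As gcd(7, 22) = 1, raising to the 7th power is a bijection on this group: if s^7 ≡ t^7 then (st^{−1})^7 = 1, and the only element of order dividing gcd(7, 22) = 1 is 1, so s = t.
With T(0) = 0 this makes T injective on all of ℤ_{23}, hence bijective (finite equal-size domain and codomain). In particular T is surjective.
Since T is surjective, we find the preimage of 18. The inverse of x ↦ x^7 on (ℤ_{23})^× is x ↦ x^19, because 7·19 = 133 = 6·22 + 1 ≡ 1 (mod 22) and x^{22} = 1 for x ≠ 0 (Fermat). So T⁻¹(18) = 18^19 mod 23.
Repeated squaring mod 23: 18^1 ≡ 18, 18^2 ≡ 18² = 324 ≡ 2, 18^4 ≡ 2² = 4, 18^8 ≡ 4² = 16, 18^16 ≡ 16² = 256 ≡ 3. Since 19 = 16 + 2 + 1, 18^19 ≡ 3·2·18: 3·2 = 6, then 6·18 = 108 ≡ 16. So 18^19 ≡ 16 (mod 23).
Hence T⁻¹(18) = 16.

16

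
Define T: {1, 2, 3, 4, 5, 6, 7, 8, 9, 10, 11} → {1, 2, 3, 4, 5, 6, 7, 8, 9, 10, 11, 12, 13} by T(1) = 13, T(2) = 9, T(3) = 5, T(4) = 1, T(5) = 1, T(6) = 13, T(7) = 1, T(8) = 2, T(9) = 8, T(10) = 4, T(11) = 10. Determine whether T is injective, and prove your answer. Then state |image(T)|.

T(4) = 1 = T(5) with 4 ≠ 5, so T is not injective.
The image of T is {1, 2, 4, 5, 8, 9, 10, 13}, which has 8 elements.

8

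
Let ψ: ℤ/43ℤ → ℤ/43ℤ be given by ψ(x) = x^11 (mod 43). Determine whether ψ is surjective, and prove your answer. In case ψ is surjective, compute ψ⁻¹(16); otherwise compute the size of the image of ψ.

41

Since 43 is prime, the nonzero elements of ℤ/43ℤ form a cyclic group of order 42.
As gcd(11, 42) = 1, raising to the 11th power is a bijection on this group: if s^11 ≡ t^11 then (st^{−1})^11 = 1, and the only element of order dividing gcd(11, 42) = 1 is 1, so s = t.
With ψ(0) = 0 this makes ψ injective on all of ℤ/43ℤ, hence bijective (finite equal-size domain and codomain). In particular ψ is surjective.
Since ψ is surjective, we find the preimage of 16. The inverse of x ↦ x^11 on (ℤ/43ℤ)^× is x ↦ x^23, because 11·23 = 253 = 6·42 + 1 ≡ 1 (mod 42) and x^{42} = 1 for x ≠ 0 (Fermat). So ψ⁻¹(16) = 16^23 mod 43.
Repeated squaring mod 43: 16^1 ≡ 16, 16^2 ≡ 16² = 256 ≡ 41, 16^4 ≡ 41² = 1681 ≡ 4, 16^8 ≡ 4² = 16, 16^16 ≡ 16² = 256 ≡ 41. Since 23 = 16 + 4 + 2 + 1, 16^23 ≡ 41·4·41·16: 41·4 = 164 ≡ 35, then 35·41 = 1435 ≡ 16, then 16·16 = 256 ≡ 41. So 16^23 ≡ 41 (mod 43).
Hence ψ⁻¹(16) = 41.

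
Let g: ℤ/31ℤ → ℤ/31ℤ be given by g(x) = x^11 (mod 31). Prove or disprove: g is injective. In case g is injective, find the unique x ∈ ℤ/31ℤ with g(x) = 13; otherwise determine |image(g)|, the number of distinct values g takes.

3

Since 31 is prime, the nonzero elements of ℤ/31ℤ form a cyclic group of order 30.
As gcd(11, 30) = 1, raising to the 11th power is a bijection on this group: if u^11 ≡ v^11 then (uv^{−1})^11 = 1, and the only element of order dividing gcd(11, 30) = 1 is 1, so u = v.
With g(0) = 0 this makes g injective on all of ℤ/31ℤ, hence bijective (finite equal-size domain and codomain). In particular g is injective.
Since g is injective, we find the preimage of 13. The inverse of x ↦ x^11 on (ℤ/31ℤ)^× is x ↦ x^11, because 11·11 = 121 = 4·30 + 1 ≡ 1 (mod 30) and x^{30} = 1 for x ≠ 0 (Fermat). So g⁻¹(13) = 13^11 mod 31.
Repeated squaring mod 31: 13^1 ≡ 13, 13^2 ≡ 13² = 169 ≡ 14, 13^4 ≡ 14² = 196 ≡ 10, 13^8 ≡ 10² = 100 ≡ 7. Since 11 = 8 + 2 + 1, 13^11 ≡ 7·14·13: 7·14 = 98 ≡ 5, then 5·13 = 65 ≡ 3. So 13^11 ≡ 3 (mod 31).
Hence g⁻¹(13) = 3.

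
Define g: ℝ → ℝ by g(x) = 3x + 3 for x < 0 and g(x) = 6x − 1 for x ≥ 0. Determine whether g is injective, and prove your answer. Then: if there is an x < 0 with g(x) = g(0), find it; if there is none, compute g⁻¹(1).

-4/3

Both pieces are strictly increasing (slopes 3 and 6), so each is injective on its own interval.
The left piece maps (−∞, 0) onto (−∞, 3); the right piece maps [0, ∞) onto [−1, ∞).
These images overlap. In particular g(0) = −1 (right piece), and solving 3x + 3 = −1 on the left piece gives x = −4/3 < 0.
So g(−4/3) = g(0) with −4/3 ≠ 0, and g is not injective. This x = −4/3 is the requested value below 0.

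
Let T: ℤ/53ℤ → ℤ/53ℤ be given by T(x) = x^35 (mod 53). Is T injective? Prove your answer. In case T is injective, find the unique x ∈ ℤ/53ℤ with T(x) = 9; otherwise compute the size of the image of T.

Since 53 is prime, the nonzero elements of ℤ/53ℤ form a cyclic group of order 52.
As gcd(35, 52) = 1, raising to the 35th power is a bijection on this group: if x_1^35 ≡ x_2^35 then (x_1x_2^{−1})^35 = 1, and the only element of order dividing gcd(35, 52) = 1 is 1, so x_1 = x_2.
With T(0) = 0 this makes T injective on all of ℤ/53ℤ, hence bijective (finite equal-size domain and codomain). In particular T is injective.
Since T is injective, we find the preimage of 9. The inverse of x ↦ x^35 on (ℤ/53ℤ)^× is x ↦ x^3, because 35·3 = 105 = 2·52 + 1 ≡ 1 (mod 52) and x^{52} = 1 for x ≠ 0 (Fermat). So T⁻¹(9) = 9^3 mod 53.
Repeated squaring mod 53: 9^1 ≡ 9, 9^2 ≡ 9² = 81 ≡ 28. Since 3 = 2 + 1, 9^3 ≡ 28·9: 28·9 = 252 ≡ 40. So 9^3 ≡ 40 (mod 53).
Hence T⁻¹(9) = 40.

40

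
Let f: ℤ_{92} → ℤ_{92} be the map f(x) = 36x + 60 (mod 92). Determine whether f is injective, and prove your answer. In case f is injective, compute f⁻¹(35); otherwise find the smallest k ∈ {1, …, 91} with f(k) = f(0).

We have gcd(36, 92) = 4 > 1. Taking s = 0 and t = 23: f(0) = 60 and f(23) = 36·23 + 60 = 888 ≡ 60 (mod 92).
So f(0) = f(23) while 0 ≠ 23, therefore f is not injective.
Since f is not injective, we find the least positive k with f(k) = f(0): this means 36k ≡ 0 (mod 92), i.e. 92 ∣ 36k. Since gcd(36, 92) = 4, dividing through by 4 this holds exactly when 23 ∣ 9k, and as gcd(9, 23) = 1, exactly when 23 ∣ k.
The smallest positive such k is 23.

23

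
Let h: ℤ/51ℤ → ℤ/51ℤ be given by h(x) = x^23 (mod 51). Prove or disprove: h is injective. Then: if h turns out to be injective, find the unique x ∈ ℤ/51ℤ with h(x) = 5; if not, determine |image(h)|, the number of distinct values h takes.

44

Computing x^23 mod 51 for each x (by repeated squaring, reducing mod 51 at every step), the values h(0), h(1), …, h(50) are: 0, 1, 26, 45, 13, 44, 48, 46, 32, 36, 22, 20, 24, 4, 23, 42, 16, 17, 18, 43, 11, 30, 10, 14, 12, 49, 2, 39, 37, 41, 21, 40, 8, 33, 34, 35, 9, 28, 47, 27, 31, 29, 15, 19, 5, 3, 7, 38, 6, 25, 50.
Every element of ℤ/51ℤ appears exactly once in this list, so h is a bijection, and in particular injective.
Since h is injective, we read off the preimage of 5 from the same table: h(44) = 5, so h⁻¹(5) = 44.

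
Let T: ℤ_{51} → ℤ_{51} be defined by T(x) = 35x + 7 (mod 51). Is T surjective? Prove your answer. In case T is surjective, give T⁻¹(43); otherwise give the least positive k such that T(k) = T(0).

36

Since gcd(35, 51) = 1, 35 is invertible modulo 51. Euclid's algorithm: 51 = 1·35 + 16, 35 = 2·16 + 3, 16 = 5·3 + 1; back-substituting gives 1 = 35·35 − 24·51, so 35⁻¹ ≡ 35 (mod 51).
For any y ∈ ℤ_{51}, x = 35(y − 7) mod 51 satisfies T(x) = 35·35(y − 7) + 7 ≡ y (since 35·35 ≡ 1 mod 51). So every y has a preimage.
So T is surjective.
Since T is surjective, we compute T⁻¹(43): solve 35x + 7 ≡ 43 (mod 51), i.e. 35x ≡ 36 (mod 51).
Multiplying by 35⁻¹ = 35 gives x ≡ 35·36 = 1260 = 24·51 + 36 ≡ 36 (mod 51).
Check: T(36) = 35·36 + 7 = 1267 = 24·51 + 43 ≡ 43 (mod 51).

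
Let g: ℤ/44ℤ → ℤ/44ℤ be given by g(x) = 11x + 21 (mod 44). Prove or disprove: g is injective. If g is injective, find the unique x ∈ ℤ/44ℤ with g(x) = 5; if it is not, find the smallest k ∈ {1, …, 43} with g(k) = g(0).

Recall: g is injective if g(x_1) = g(x_2) implies x_1 = x_2.
We have gcd(11, 44) = 11 > 1. Taking x_1 = 0 and x_2 = 4: g(0) = 21 and g(4) = 11·4 + 21 = 65 ≡ 21 (mod 44).
So g(0) = g(4) while 0 ≠ 4, therefore g is not injective.
Since g is not injective, we find the least positive k with g(k) = g(0): this means 11k ≡ 0 (mod 44), i.e. 44 ∣ 11k. Since gcd(11, 44) = 11, dividing through by 11 this holds exactly when 4 ∣ k.
The smallest positive such k is 4.

4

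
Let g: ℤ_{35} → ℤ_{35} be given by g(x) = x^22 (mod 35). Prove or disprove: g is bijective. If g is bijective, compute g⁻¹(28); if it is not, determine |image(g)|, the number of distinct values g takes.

12

g(1) = 1^22 = 1.
g(6): Repeated squaring mod 35: 6^1 ≡ 6, 6^2 ≡ 6² = 36 ≡ 1, 6^4 ≡ 1² = 1, 6^8 ≡ 1² = 1, 6^16 ≡ 1² = 1. Since 22 = 16 + 4 + 2, 6^22 ≡ 1·1·1: 1·1 = 1, then 1·1 = 1. So 6^22 ≡ 1 (mod 35).
So g(1) = g(6) = 1 while 1 ≠ 6, therefore g is not injective, hence not bijective.
Since g is not bijective, we determine |image(g)|. Computing x^22 mod 35 for each x (by repeated squaring, reducing mod 35 at every step), the values g(0), g(1), …, g(34) are: 0, 1, 9, 4, 11, 30, 1, 14, 29, 16, 25, 11, 9, 29, 21, 15, 16, 4, 4, 16, 15, 21, 29, 9, 11, 25, 16, 29, 14, 1, 30, 11, 4, 9, 1.
The distinct values are {0, 1, 4, 9, 11, 14, 15, 16, 21, 25, 29, 30}; there are 12 of them.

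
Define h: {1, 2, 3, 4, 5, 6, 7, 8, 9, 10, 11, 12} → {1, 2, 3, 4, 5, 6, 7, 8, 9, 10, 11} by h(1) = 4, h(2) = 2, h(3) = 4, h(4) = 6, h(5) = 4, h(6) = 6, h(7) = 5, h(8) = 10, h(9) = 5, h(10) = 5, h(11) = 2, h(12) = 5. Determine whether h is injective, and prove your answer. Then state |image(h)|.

h(1) = 4 = h(3) with 1 ≠ 3, so h is not injective.
The image of h is {2, 4, 5, 6, 10}, which has 5 elements.

5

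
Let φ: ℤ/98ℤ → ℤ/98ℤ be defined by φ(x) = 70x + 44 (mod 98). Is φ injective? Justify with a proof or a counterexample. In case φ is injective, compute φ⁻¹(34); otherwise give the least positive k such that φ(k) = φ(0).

We have gcd(70, 98) = 14 > 1. Taking s = 0 and t = 7: φ(0) = 44 and φ(7) = 70·7 + 44 = 534 ≡ 44 (mod 98).
So φ(0) = φ(7) while 0 ≠ 7, hence φ is not injective.
Since φ is not injective, we find the least positive k with φ(k) = φ(0): this means 70k ≡ 0 (mod 98), i.e. 98 ∣ 70k. Since gcd(70, 98) = 14, dividing through by 14 this holds exactly when 7 ∣ 5k, and as gcd(5, 7) = 1, exactly when 7 ∣ k.
The smallest positive such k is 7.

7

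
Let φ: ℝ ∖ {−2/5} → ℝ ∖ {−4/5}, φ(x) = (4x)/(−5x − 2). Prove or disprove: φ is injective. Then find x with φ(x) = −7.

Suppose φ(a) = φ(b). Cross-multiplying: (4a)(−5b − 2) = (4b)(−5a − 2).
Expanding both sides and cancelling the symmetric terms leaves −8·(a − b) = 0. Since −8 ≠ 0, a = b. So φ is injective.
Solving φ(x) = −7: cross-multiplying gives 4x = −7(−5x − 2), which rearranges to −31x = 14, so x = −14/31.

-14/31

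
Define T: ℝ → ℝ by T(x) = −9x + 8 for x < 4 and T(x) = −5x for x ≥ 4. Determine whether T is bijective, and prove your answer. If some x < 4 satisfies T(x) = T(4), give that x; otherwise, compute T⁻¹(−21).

28/9

Both pieces are strictly decreasing (slopes −9 and −5), so each is injective on its own interval.
The left piece maps (−∞, 4) onto (−28, ∞); the right piece maps [4, ∞) onto (−∞, −20].
These images overlap. In particular T(4) = −20 (right piece), and solving −9x + 8 = −20 on the left piece gives x = 28/9 < 4.
So T(28/9) = T(4) with 28/9 ≠ 4, and T is not injective, hence not bijective. This x = 28/9 is the requested value below 4.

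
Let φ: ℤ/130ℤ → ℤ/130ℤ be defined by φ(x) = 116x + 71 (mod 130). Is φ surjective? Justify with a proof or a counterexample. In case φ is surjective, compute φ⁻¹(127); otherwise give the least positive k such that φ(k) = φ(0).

By definition, surjectivity means every element of the codomain has a preimage under φ.
Since gcd(116, 130) = 2, we have 116x ≡ 0 (mod 2) for all x, so φ(x) ≡ 1 (mod 2).
But 0 ≢ 1 (mod 2), so 0 ∈ ℤ/130ℤ has no preimage. Therefore φ is not surjective.
Since φ is not surjective, we find the least positive k with φ(k) = φ(0): this means 116k ≡ 0 (mod 130), i.e. 130 ∣ 116k. Since gcd(116, 130) = 2, dividing through by 2 this holds exactly when 65 ∣ 58k, and as gcd(58, 65) = 1, exactly when 65 ∣ k.
The smallest positive such k is 65.

65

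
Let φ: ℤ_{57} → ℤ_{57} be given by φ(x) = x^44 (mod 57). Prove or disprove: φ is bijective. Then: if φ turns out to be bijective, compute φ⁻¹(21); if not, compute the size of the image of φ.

φ(8): Repeated squaring mod 57: 8^1 ≡ 8, 8^2 ≡ 8² = 64 ≡ 7, 8^4 ≡ 7² = 49, 8^8 ≡ 49² = 2401 ≡ 7, 8^16 ≡ 7² = 49, 8^32 ≡ 49² = 2401 ≡ 7. Since 44 = 32 + 8 + 4, 8^44 ≡ 7·7·49: 7·7 = 49, then 49·49 = 2401 ≡ 7. So 8^44 ≡ 7 (mod 57).
φ(11): Repeated squaring mod 57: 11^1 ≡ 11, 11^2 ≡ 11² = 121 ≡ 7, 11^4 ≡ 7² = 49, 11^8 ≡ 49² = 2401 ≡ 7, 11^16 ≡ 7² = 49, 11^32 ≡ 49² = 2401 ≡ 7. Since 44 = 32 + 8 + 4, 11^44 ≡ 7·7·49: 7·7 = 49, then 49·49 = 2401 ≡ 7. So 11^44 ≡ 7 (mod 57).
So φ(8) = φ(11) = 7 while 8 ≠ 11, hence φ is not injective, hence not bijective.
Since φ is not bijective, we determine |image(φ)|. Computing x^44 mod 57 for each x (by repeated squaring, reducing mod 57 at every step), the values φ(0), φ(1), …, φ(56) are: 0, 1, 28, 6, 43, 4, 54, 49, 7, 36, 55, 7, 30, 16, 4, 24, 25, 28, 39, 19, 1, 9, 25, 43, 42, 16, 49, 45, 55, 55, 45, 49, 16, 42, 43, 25, 9, 1, 19, 39, 28, 25, 24, 4, 16, 30, 7, 55, 36, 7, 49, 54, 4, 43, 6, 28, 1.
The distinct values are {0, 1, 4, 6, 7, 9, 16, 19, 24, 25, 28, 30, 36, 39, 42, 43, 45, 49, 54, 55}; there are 20 of them.

20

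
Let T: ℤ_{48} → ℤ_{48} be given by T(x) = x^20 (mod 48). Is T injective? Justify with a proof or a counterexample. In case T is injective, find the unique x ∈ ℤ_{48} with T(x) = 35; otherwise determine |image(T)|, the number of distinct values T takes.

4

T(2): Repeated squaring mod 48: 2^1 ≡ 2, 2^2 ≡ 2² = 4, 2^4 ≡ 4² = 16, 2^8 ≡ 16² = 256 ≡ 16, 2^16 ≡ 16² = 256 ≡ 16. Since 20 = 16 + 4, 2^20 ≡ 16·16: 16·16 = 256 ≡ 16. So 2^20 ≡ 16 (mod 48).
T(4): Repeated squaring mod 48: 4^1 ≡ 4, 4^2 ≡ 4² = 16, 4^4 ≡ 16² = 256 ≡ 16, 4^8 ≡ 16² = 256 ≡ 16, 4^16 ≡ 16² = 256 ≡ 16. Since 20 = 16 + 4, 4^20 ≡ 16·16: 16·16 = 256 ≡ 16. So 4^20 ≡ 16 (mod 48).
So T(2) = T(4) = 16 while 2 ≠ 4, therefore T is not injective.
Since T is not injective, we determine |image(T)|. Computing x^20 mod 48 for each x (by repeated squaring, reducing mod 48 at every step), the values T(0), T(1), …, T(47) are: 0, 1, 16, 33, 16, 1, 0, 1, 16, 33, 16, 1, 0, 1, 16, 33, 16, 1, 0, 1, 16, 33, 16, 1, 0, 1, 16, 33, 16, 1, 0, 1, 16, 33, 16, 1, 0, 1, 16, 33, 16, 1, 0, 1, 16, 33, 16, 1.
The distinct values are {0, 1, 16, 33}; there are 4 of them.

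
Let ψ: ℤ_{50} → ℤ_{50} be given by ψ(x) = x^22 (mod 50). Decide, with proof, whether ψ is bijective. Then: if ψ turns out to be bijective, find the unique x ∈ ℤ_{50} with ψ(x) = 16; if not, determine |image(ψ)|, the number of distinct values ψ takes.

ψ(0) = 0^22 = 0.
ψ(10): Repeated squaring mod 50: 10^1 ≡ 10, 10^2 ≡ 10² = 100 ≡ 0, 10^4 ≡ 0² = 0, 10^8 ≡ 0² = 0, 10^16 ≡ 0² = 0. Since 22 = 16 + 4 + 2, 10^22 ≡ 0·0·0: 0·0 = 0, then 0·0 = 0. So 10^22 ≡ 0 (mod 50).
So ψ(0) = ψ(10) = 0 while 0 ≠ 10, thus ψ is not injective, hence not bijective.
Since ψ is not bijective, we determine |image(ψ)|. Computing x^22 mod 50 for each x (by repeated squaring, reducing mod 50 at every step), the values ψ(0), ψ(1), …, ψ(49) are: 0, 1, 4, 9, 16, 25, 36, 49, 14, 31, 0, 21, 44, 19, 46, 25, 6, 39, 24, 11, 0, 41, 34, 29, 26, 25, 26, 29, 34, 41, 0, 11, 24, 39, 6, 25, 46, 19, 44, 21, 0, 31, 14, 49, 36, 25, 16, 9, 4, 1.
The distinct values are {0, 1, 4, 6, 9, 11, 14, 16, 19, 21, 24, 25, 26, 29, 31, 34, 36, 39, 41, 44, 46, 49}; there are 22 of them.

22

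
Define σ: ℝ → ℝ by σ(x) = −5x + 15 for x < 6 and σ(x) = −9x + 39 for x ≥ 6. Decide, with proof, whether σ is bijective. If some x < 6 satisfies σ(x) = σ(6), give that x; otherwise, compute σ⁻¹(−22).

Both pieces are strictly decreasing (slopes −5 and −9), so each is injective on its own interval.
The left piece maps (−∞, 6) onto (−15, ∞); the right piece maps [6, ∞) onto (−∞, −15].
Since −15 = −15, the images partition ℝ: σ is injective and surjective, hence bijective.
Because the two images are disjoint, no x < 6 has σ(x) = σ(6), so we compute σ⁻¹(−22): −22 lies in (−∞, −15], so solve −9x + 39 = −22: x = (−22 − 39)/(−9) = 61/9.

61/9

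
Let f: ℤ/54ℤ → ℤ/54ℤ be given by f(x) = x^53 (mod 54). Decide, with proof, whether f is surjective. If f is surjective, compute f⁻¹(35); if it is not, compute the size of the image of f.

38

f(0) = 0^53 = 0.
f(6): Repeated squaring mod 54: 6^1 ≡ 6, 6^2 ≡ 6² = 36, 6^4 ≡ 36² = 1296 ≡ 0, 6^8 ≡ 0² = 0, 6^16 ≡ 0² = 0, 6^32 ≡ 0² = 0. Since 53 = 32 + 16 + 4 + 1, 6^53 ≡ 0·0·0·6: 0·0 = 0, then 0·0 = 0, then 0·6 = 0. So 6^53 ≡ 0 (mod 54).
So f(0) = f(6) = 0 while 0 ≠ 6, therefore f is not injective.
A non-injective map from the 54-element set ℤ/54ℤ to itself takes at most 53 distinct values, so it cannot be surjective. Thus f is not surjective.
Since f is not surjective, we determine |image(f)|. Computing x^53 mod 54 for each x (by repeated squaring, reducing mod 54 at every step), the values f(0), f(1), …, f(53) are: 0, 1, 14, 27, 34, 11, 0, 31, 44, 27, 46, 5, 0, 25, 2, 27, 22, 35, 0, 37, 50, 27, 16, 47, 0, 13, 26, 27, 28, 41, 0, 7, 38, 27, 4, 17, 0, 19, 32, 27, 52, 29, 0, 49, 8, 27, 10, 23, 0, 43, 20, 27, 40, 53.
The distinct values are {0, 1, 2, 4, 5, 7, 8, 10, 11, 13, 14, 16, 17, 19, 20, 22, 23, 25, 26, 27, 28, 29, 31, 32, 34, 35, 37, 38, 40, 41, 43, 44, 46, 47, 49, 50, 52, 53}; there are 38 of them.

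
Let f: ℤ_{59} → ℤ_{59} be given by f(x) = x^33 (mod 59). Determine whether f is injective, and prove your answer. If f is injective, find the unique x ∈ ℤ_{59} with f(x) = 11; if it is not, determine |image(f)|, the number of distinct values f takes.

Since 59 is prime, the nonzero elements of ℤ_{59} form a cyclic group of order 58.
As gcd(33, 58) = 1, raising to the 33rd power is a bijection on this group: if a^33 ≡ b^33 then (ab^{−1})^33 = 1, and the only element of order dividing gcd(33, 58) = 1 is 1, so a = b.
With f(0) = 0 this makes f injective on all of ℤ_{59}, hence bijective (finite equal-size domain and codomain). In particular f is injective.
Since f is injective, we find the preimage of 11. The inverse of x ↦ x^33 on (ℤ_{59})^× is x ↦ x^51, because 33·51 = 1683 = 29·58 + 1 ≡ 1 (mod 58) and x^{58} = 1 for x ≠ 0 (Fermat). So f⁻¹(11) = 11^51 mod 59.
Repeated squaring mod 59: 11^1 ≡ 11, 11^2 ≡ 11² = 121 ≡ 3, 11^4 ≡ 3² = 9, 11^8 ≡ 9² = 81 ≡ 22, 11^16 ≡ 22² = 484 ≡ 12, 11^32 ≡ 12² = 144 ≡ 26. Since 51 = 32 + 16 + 2 + 1, 11^51 ≡ 26·12·3·11: 26·12 = 312 ≡ 17, then 17·3 = 51, then 51·11 = 561 ≡ 30. So 11^51 ≡ 30 (mod 59).
Hence f⁻¹(11) = 30.

30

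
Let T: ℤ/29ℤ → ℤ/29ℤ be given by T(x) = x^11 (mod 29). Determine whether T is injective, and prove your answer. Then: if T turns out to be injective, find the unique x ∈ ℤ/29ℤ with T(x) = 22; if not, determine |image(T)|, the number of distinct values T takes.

Since 29 is prime, the nonzero elements of ℤ/29ℤ form a cyclic group of order 28.
As gcd(11, 28) = 1, raising to the 11th power is a bijection on this group: if u^11 ≡ v^11 then (uv^{−1})^11 = 1, and the only element of order dividing gcd(11, 28) = 1 is 1, so u = v.
With T(0) = 0 this makes T injective on all of ℤ/29ℤ, hence bijective (finite equal-size domain and codomain). In particular T is injective.
Since T is injective, we find the preimage of 22. The inverse of x ↦ x^11 on (ℤ/29ℤ)^× is x ↦ x^23, because 11·23 = 253 = 9·28 + 1 ≡ 1 (mod 28) and x^{28} = 1 for x ≠ 0 (Fermat). So T⁻¹(22) = 22^23 mod 29.
Repeated squaring mod 29: 22^1 ≡ 22, 22^2 ≡ 22² = 484 ≡ 20, 22^4 ≡ 20² = 400 ≡ 23, 22^8 ≡ 23² = 529 ≡ 7, 22^16 ≡ 7² = 49 ≡ 20. Since 23 = 16 + 4 + 2 + 1, 22^23 ≡ 20·23·20·22: 20·23 = 460 ≡ 25, then 25·20 = 500 ≡ 7, then 7·22 = 154 ≡ 9. So 22^23 ≡ 9 (mod 29).
Hence T⁻¹(22) = 9.

9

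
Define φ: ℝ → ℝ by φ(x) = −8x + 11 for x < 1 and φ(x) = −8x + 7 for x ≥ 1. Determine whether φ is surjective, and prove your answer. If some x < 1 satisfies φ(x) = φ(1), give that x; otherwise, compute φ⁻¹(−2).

9/8

Both pieces are strictly decreasing (slopes −8 and −8), so each is injective on its own interval.
The left piece maps (−∞, 1) onto (3, ∞); the right piece maps [1, ∞) onto (−∞, −1].
The union (3, ∞) ∪ (−∞, −1] omits the interval between 3 and −1; in particular 3 has no preimage. So φ is not surjective.
Because the two images are disjoint, no x < 1 has φ(x) = φ(1), so we compute φ⁻¹(−2): −2 lies in (−∞, −1], so solve −8x + 7 = −2: x = (−2 − 7)/(−8) = 9/8.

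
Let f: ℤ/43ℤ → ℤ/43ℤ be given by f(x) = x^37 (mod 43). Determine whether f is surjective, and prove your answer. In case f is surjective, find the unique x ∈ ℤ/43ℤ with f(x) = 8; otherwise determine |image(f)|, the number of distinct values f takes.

32

Since 43 is prime, the nonzero elements of ℤ/43ℤ form a cyclic group of order 42.
As gcd(37, 42) = 1, raising to the 37th power is a bijection on this group: if x_1^37 ≡ x_2^37 then (x_1x_2^{−1})^37 = 1, and the only element of order dividing gcd(37, 42) = 1 is 1, so x_1 = x_2.
With f(0) = 0 this makes f injective on all of ℤ/43ℤ, hence bijective (finite equal-size domain and codomain). In particular f is surjective.
Since f is surjective, we find the preimage of 8. The inverse of x ↦ x^37 on (ℤ/43ℤ)^× is x ↦ x^25, because 37·25 = 925 = 22·42 + 1 ≡ 1 (mod 42) and x^{42} = 1 for x ≠ 0 (Fermat). So f⁻¹(8) = 8^25 mod 43.
Repeated squaring mod 43: 8^1 ≡ 8, 8^2 ≡ 8² = 64 ≡ 21, 8^4 ≡ 21² = 441 ≡ 11, 8^8 ≡ 11² = 121 ≡ 35, 8^16 ≡ 35² = 1225 ≡ 21. Since 25 = 16 + 8 + 1, 8^25 ≡ 21·35·8: 21·35 = 735 ≡ 4, then 4·8 = 32. So 8^25 ≡ 32 (mod 43).
Hence f⁻¹(8) = 32.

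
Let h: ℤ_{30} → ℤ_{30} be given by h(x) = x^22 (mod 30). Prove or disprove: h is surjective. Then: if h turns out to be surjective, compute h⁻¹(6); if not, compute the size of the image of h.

12

h(2): Repeated squaring mod 30: 2^1 ≡ 2, 2^2 ≡ 2² = 4, 2^4 ≡ 4² = 16, 2^8 ≡ 16² = 256 ≡ 16, 2^16 ≡ 16² = 256 ≡ 16. Since 22 = 16 + 4 + 2, 2^22 ≡ 16·16·4: 16·16 = 256 ≡ 16, then 16·4 = 64 ≡ 4. So 2^22 ≡ 4 (mod 30).
h(8): Repeated squaring mod 30: 8^1 ≡ 8, 8^2 ≡ 8² = 64 ≡ 4, 8^4 ≡ 4² = 16, 8^8 ≡ 16² = 256 ≡ 16, 8^16 ≡ 16² = 256 ≡ 16. Since 22 = 16 + 4 + 2, 8^22 ≡ 16·16·4: 16·16 = 256 ≡ 16, then 16·4 = 64 ≡ 4. So 8^22 ≡ 4 (mod 30).
So h(2) = h(8) = 4 while 2 ≠ 8, therefore h is not injective.
A non-injective map from the 30-element set ℤ_{30} to itself takes at most 29 distinct values, so it cannot be surjective. Thus h is not surjective.
Since h is not surjective, we determine |image(h)|. Computing x^22 mod 30 for each x (by repeated squaring, reducing mod 30 at every step), the values h(0), h(1), …, h(29) are: 0, 1, 4, 9, 16, 25, 6, 19, 4, 21, 10, 1, 24, 19, 16, 15, 16, 19, 24, 1, 10, 21, 4, 19, 6, 25, 16, 9, 4, 1.
The distinct values are {0, 1, 4, 6, 9, 10, 15, 16, 19, 21, 24, 25}; there are 12 of them.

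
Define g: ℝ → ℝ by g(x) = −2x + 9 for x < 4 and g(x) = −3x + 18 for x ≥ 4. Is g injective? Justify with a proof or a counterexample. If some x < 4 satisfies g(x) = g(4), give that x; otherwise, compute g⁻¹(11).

3/2

Both pieces are strictly decreasing (slopes −2 and −3), so each is injective on its own interval.
The left piece maps (−∞, 4) onto (1, ∞); the right piece maps [4, ∞) onto (−∞, 6].
These images overlap. In particular g(4) = 6 (right piece), and solving −2x + 9 = 6 on the left piece gives x = 3/2 < 4.
So g(3/2) = g(4) with 3/2 ≠ 4, and g is not injective. This x = 3/2 is the requested value below 4.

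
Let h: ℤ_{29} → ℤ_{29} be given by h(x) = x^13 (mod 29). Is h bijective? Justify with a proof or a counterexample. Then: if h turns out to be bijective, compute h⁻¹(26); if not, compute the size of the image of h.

10

Since 29 is prime, the nonzero elements of ℤ_{29} form a cyclic group of order 28.
As gcd(13, 28) = 1, raising to the 13th power is a bijection on this group: if x_1^13 ≡ x_2^13 then (x_1x_2^{−1})^13 = 1, and the only element of order dividing gcd(13, 28) = 1 is 1, so x_1 = x_2.
With h(0) = 0 this makes h injective on all of ℤ_{29}, hence bijective (finite equal-size domain and codomain). In particular h is bijective.
Since h is bijective, we find the preimage of 26. The inverse of x ↦ x^13 on (ℤ_{29})^× is x ↦ x^13, because 13·13 = 169 = 6·28 + 1 ≡ 1 (mod 28) and x^{28} = 1 for x ≠ 0 (Fermat). So h⁻¹(26) = 26^13 mod 29.
Repeated squaring mod 29: 26^1 ≡ 26, 26^2 ≡ 26² = 676 ≡ 9, 26^4 ≡ 9² = 81 ≡ 23, 26^8 ≡ 23² = 529 ≡ 7. Since 13 = 8 + 4 + 1, 26^13 ≡ 7·23·26: 7·23 = 161 ≡ 16, then 16·26 = 416 ≡ 10. So 26^13 ≡ 10 (mod 29).
Hence h⁻¹(26) = 10.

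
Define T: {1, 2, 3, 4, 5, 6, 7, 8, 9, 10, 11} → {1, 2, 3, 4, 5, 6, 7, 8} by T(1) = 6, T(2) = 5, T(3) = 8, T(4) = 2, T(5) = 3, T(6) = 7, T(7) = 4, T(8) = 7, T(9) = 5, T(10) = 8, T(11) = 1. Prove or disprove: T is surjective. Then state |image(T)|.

8

Every element of the codomain has a preimage: 1 = T(11), 2 = T(4), 3 = T(5), 4 = T(7), 5 = T(2), 6 = T(1), 7 = T(6), 8 = T(3).
Therefore T is surjective.
The image of T is {1, 2, 3, 4, 5, 6, 7, 8}, which has 8 elements.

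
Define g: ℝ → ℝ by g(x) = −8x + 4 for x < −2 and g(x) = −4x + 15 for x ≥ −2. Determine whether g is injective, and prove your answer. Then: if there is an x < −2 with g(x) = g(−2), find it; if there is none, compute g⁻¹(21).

-19/8

Both pieces are strictly decreasing (slopes −8 and −4), so each is injective on its own interval.
The left piece maps (−∞, −2) onto (20, ∞); the right piece maps [−2, ∞) onto (−∞, 23].
These images overlap. In particular g(−2) = 23 (right piece), and solving −8x + 4 = 23 on the left piece gives x = −19/8 < −2.
So g(−19/8) = g(−2) with −19/8 ≠ −2, and g is not injective. This x = −19/8 is the requested value below −2.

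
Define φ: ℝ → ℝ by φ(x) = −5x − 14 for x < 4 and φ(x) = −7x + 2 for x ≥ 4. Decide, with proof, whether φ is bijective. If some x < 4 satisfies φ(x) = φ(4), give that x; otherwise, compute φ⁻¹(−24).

12/5

Both pieces are strictly decreasing (slopes −5 and −7), so each is injective on its own interval.
The left piece maps (−∞, 4) onto (−34, ∞); the right piece maps [4, ∞) onto (−∞, −26].
These images overlap. In particular φ(4) = −26 (right piece), and solving −5x − 14 = −26 on the left piece gives x = 12/5 < 4.
So φ(12/5) = φ(4) with 12/5 ≠ 4, and φ is not injective, hence not bijective. This x = 12/5 is the requested value below 4.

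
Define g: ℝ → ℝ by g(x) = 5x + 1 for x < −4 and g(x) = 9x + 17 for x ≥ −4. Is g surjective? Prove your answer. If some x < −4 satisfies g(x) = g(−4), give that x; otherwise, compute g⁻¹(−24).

-5

Both pieces are strictly increasing (slopes 5 and 9), so each is injective on its own interval.
The left piece maps (−∞, −4) onto (−∞, −19); the right piece maps [−4, ∞) onto [−19, ∞).
These images together cover ℝ, so g is surjective.
Because the two images are disjoint, no x < −4 has g(x) = g(−4), so we compute g⁻¹(−24): −24 lies in (−∞, −19), so solve 5x + 1 = −24: x = (−24 − 1)/5 = −5.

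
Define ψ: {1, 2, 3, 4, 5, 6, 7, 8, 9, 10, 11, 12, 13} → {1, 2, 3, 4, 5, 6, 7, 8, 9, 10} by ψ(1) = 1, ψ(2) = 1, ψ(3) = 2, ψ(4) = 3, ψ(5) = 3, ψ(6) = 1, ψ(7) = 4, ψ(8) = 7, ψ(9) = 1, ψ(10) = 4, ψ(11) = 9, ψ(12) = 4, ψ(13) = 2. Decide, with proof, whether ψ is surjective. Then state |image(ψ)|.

No element maps to 5, so ψ is not surjective.
The image of ψ is {1, 2, 3, 4, 7, 9}, which has 6 elements.

6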